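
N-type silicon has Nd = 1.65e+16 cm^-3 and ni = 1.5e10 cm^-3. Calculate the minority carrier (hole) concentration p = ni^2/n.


Step 1: Since Nd >> ni, n ≈ Nd = 1.65e+16 cm^-3
Step 2: p = ni^2 / n = (1.5e10)^2 / 1.65e+16
Step 3: p = 2.25e20 / 1.65e+16 = 1.36e+04 cm^-3

1.36e+04


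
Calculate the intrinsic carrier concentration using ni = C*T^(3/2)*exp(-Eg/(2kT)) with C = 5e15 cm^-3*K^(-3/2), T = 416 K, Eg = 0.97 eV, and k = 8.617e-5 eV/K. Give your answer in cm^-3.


Step 1: Compute kT = 8.617e-5 * 416 = 0.03584672 eV
Step 2: Exponent = -Eg/(2kT) = -0.97/(2*0.03584672) = -13.52983
Step 3: T^(3/2) = 416^1.5 = 8484.77
Step 4: ni = 5e15 * 8484.77 * exp(-13.52983) = 5.65e+13 cm^-3

5.65e+13


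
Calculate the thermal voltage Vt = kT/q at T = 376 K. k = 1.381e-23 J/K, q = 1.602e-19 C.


Step 1: kT = 1.381e-23 * 376 = 5.19256e-21 J
Step 2: Vt = kT/q = 5.19256e-21 / 1.602e-19
Step 3: Vt = 0.03241 V

0.03241


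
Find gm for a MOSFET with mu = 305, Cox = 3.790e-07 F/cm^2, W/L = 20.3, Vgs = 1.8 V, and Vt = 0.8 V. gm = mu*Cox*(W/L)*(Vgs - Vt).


Step 1: Vov = Vgs - Vt = 1.8 - 0.8 = 1.0 V
Step 2: gm = mu * Cox * (W/L) * Vov
Step 3: gm = 305 * 3.790e-07 * 20.3 * 1.0 = 2.35e-03 S

2.35e-03


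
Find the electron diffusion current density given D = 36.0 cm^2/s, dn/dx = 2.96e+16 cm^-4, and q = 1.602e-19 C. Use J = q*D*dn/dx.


Step 1: J = q * D * (dn/dx)
Step 2: J = 1.602e-19 * 36.0 * 2.96e+16
Step 3: J = 1.71e-01 A/cm^2

1.71e-01


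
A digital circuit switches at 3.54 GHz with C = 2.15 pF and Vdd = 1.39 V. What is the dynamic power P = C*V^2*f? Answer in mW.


Step 1: V^2 = 1.39^2 = 1.9321 V^2
Step 2: P = C*V^2*f = 2.15e-12 F * 1.9321 * 3.54e9 Hz
Step 3: P = 1.47052131e-02 W
Step 4: P = 14.705 mW

14.705


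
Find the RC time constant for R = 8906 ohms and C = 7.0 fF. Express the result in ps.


Step 1: tau = R * C
Step 2: tau = 8906 * 7.0 fF = 8906 * 7.0e-15 F
Step 3: tau = 6.2342e-11 s = 62.342 ps

62.342


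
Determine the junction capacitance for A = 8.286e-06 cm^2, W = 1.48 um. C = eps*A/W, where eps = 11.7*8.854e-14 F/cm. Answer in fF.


Step 1: eps_Si = 11.7 * 8.854e-14 = 1.035918e-12 F/cm
Step 2: W in cm = 1.48 * 1e-4 = 1.48e-04 cm
Step 3: C = 1.035918e-12 * 8.286e-06 / 1.48e-04 = 5.799741e-14 F
Step 4: C = 58.0 fF

58.0


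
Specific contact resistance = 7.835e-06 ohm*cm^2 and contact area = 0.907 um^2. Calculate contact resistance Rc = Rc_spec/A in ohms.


Step 1: Convert area to cm^2: 0.907 um^2 = 9.0700e-09 cm^2
Step 2: Rc = Rc_spec / A = 7.835e-06 / 9.0700e-09
Step 3: Rc = 8.64e+02 ohms

8.64e+02


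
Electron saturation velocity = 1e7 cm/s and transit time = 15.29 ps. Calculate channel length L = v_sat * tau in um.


Step 1: tau in seconds = 15.29 ps * 1e-12 = 1.5290e-11 s
Step 2: L = v_sat * tau = 1e7 * 1.5290e-11 = 1.5290e-04 cm
Step 3: L in um = 1.5290e-04 * 1e4 = 1.529 um

1.529


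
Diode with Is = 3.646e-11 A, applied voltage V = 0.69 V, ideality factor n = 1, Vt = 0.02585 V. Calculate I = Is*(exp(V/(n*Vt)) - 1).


Step 1: V/(n*Vt) = 0.69/(1*0.02585) = 26.6925
Step 2: exp(26.6925) = 3.9121e+11
Step 3: I = 3.646e-11 * (3.9121e+11 - 1) = 1.43e+01 A

1.43e+01


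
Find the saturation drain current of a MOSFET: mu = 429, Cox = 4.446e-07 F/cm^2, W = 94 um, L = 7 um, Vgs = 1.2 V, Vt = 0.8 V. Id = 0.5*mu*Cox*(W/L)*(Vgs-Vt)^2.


Step 1: Overdrive voltage Vov = Vgs - Vt = 1.2 - 0.8 = 0.4 V
Step 2: W/L = 94/7 = 13.4286
Step 3: Id = 0.5 * 429 * 4.446e-07 * 13.4286 * 0.4^2
Step 4: Id = 2.05e-04 A

2.05e-04


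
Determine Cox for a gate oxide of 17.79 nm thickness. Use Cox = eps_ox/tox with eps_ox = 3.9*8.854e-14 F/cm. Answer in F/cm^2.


Step 1: eps_ox = 3.9 * 8.854e-14 = 3.45306e-13 F/cm
Step 2: tox in cm = 17.79 nm * 1e-7 = 1.7790e-06 cm
Step 3: Cox = 3.45306e-13 / 1.7790e-06 = 1.94e-07 F/cm^2

1.94e-07


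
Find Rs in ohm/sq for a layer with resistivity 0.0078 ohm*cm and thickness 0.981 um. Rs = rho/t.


Step 1: Convert thickness to cm: t = 0.981 um = 9.8100e-05 cm
Step 2: Rs = rho / t = 0.0078 / 9.8100e-05
Step 3: Rs = 79.5 ohm/sq

79.5


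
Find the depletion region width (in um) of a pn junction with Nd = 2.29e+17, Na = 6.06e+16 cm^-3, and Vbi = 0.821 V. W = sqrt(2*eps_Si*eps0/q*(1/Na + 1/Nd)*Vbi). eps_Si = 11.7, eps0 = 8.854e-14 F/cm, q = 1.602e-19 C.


Step 1: 1/Na + 1/Nd = 1/6.06e+16 + 1/2.29e+17 = 2.08685e-17
Step 2: 2*eps*eps0/q = 2*11.7*8.854e-14/1.602e-19 = 1.293281e+07
Step 3: W^2 = 1.293281e+07 * 2.08685e-17 * 0.821 = 2.21578e-10
Step 4: W = sqrt(2.21578e-10) = 1.489e-05 cm = 0.1489 um

0.1489


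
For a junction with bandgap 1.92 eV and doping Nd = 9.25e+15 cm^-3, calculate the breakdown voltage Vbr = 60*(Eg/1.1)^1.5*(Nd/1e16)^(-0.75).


Step 1: Eg/1.1 = 1.92/1.1 = 1.745455
Step 2: (Eg/1.1)^1.5 = 1.745455^1.5 = 2.306020
Step 3: (Nd/1e16)^(-0.75) = (0.925)^(-0.75) = 1.060214
Step 4: Vbr = 60 * 2.306020 * 1.060214 = 146.7 V

146.7


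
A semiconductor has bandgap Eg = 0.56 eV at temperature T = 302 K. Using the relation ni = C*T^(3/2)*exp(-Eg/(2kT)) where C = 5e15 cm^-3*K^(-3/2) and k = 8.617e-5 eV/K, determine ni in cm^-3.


Step 1: Compute kT = 8.617e-5 * 302 = 0.02602334 eV
Step 2: Exponent = -Eg/(2kT) = -0.56/(2*0.02602334) = -10.75957
Step 3: T^(3/2) = 302^1.5 = 5248.20
Step 4: ni = 5e15 * 5248.20 * exp(-10.75957) = 5.57e+14 cm^-3

5.57e+14


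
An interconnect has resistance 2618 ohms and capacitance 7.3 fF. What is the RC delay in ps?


Step 1: tau = R * C
Step 2: tau = 2618 * 7.3 fF = 2618 * 7.3e-15 F
Step 3: tau = 1.91114e-11 s = 19.1114 ps

19.1114


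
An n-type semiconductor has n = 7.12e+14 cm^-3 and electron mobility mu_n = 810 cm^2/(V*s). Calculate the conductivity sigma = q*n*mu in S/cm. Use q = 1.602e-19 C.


Step 1: sigma = q * n * mu
Step 2: sigma = 1.602e-19 * 7.12e+14 * 810
Step 3: sigma = 9.239e-02 S/cm

9.239e-02


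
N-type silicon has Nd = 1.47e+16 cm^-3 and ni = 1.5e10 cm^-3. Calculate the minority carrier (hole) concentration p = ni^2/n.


Step 1: Since Nd >> ni, n ≈ Nd = 1.47e+16 cm^-3
Step 2: p = ni^2 / n = (1.5e10)^2 / 1.47e+16
Step 3: p = 2.25e20 / 1.47e+16 = 1.53e+04 cm^-3

1.53e+04


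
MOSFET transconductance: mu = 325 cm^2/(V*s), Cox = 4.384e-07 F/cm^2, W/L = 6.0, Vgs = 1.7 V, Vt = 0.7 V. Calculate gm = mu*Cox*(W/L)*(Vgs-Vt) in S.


Step 1: Vov = Vgs - Vt = 1.7 - 0.7 = 1.0 V
Step 2: gm = mu * Cox * (W/L) * Vov
Step 3: gm = 325 * 4.384e-07 * 6.0 * 1.0 = 8.55e-04 S

8.55e-04


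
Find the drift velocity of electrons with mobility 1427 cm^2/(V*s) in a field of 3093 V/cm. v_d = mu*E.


Step 1: v_d = mu * E
Step 2: v_d = 1427 * 3093 = 4413711
Step 3: v_d = 4.41e+06 cm/s

4.41e+06


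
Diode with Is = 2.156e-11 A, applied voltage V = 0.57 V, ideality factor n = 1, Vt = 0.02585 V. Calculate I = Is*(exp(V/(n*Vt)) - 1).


Step 1: V/(n*Vt) = 0.57/(1*0.02585) = 22.0503
Step 2: exp(22.0503) = 3.7698e+09
Step 3: I = 2.156e-11 * (3.7698e+09 - 1) = 8.13e-02 A

8.13e-02


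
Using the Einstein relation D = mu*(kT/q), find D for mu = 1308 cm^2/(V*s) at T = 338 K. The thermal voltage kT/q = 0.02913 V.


Step 1: D = mu * (kT/q)
Step 2: D = 1308 * 0.02913
Step 3: D = 38.1 cm^2/s

38.1


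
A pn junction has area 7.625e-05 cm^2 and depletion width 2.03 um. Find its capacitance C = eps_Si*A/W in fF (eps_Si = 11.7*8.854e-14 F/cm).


Step 1: eps_Si = 11.7 * 8.854e-14 = 1.035918e-12 F/cm
Step 2: W in cm = 2.03 * 1e-4 = 2.03e-04 cm
Step 3: C = 1.035918e-12 * 7.625e-05 / 2.03e-04 = 3.891071e-13 F
Step 4: C = 389.11 fF

389.11


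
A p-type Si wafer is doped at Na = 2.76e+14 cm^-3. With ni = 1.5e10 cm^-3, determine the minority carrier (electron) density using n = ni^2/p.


Step 1: Majority hole concentration p ≈ Na = 2.76e+14 cm^-3
Step 2: n = ni^2 / Na = (1.5e10)^2 / 2.76e+14
Step 3: n = 8.15e+05 cm^-3

8.15e+05


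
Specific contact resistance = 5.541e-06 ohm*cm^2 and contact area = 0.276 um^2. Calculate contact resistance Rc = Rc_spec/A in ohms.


Step 1: Convert area to cm^2: 0.276 um^2 = 2.7600e-09 cm^2
Step 2: Rc = Rc_spec / A = 5.541e-06 / 2.7600e-09
Step 3: Rc = 2.01e+03 ohms

2.01e+03


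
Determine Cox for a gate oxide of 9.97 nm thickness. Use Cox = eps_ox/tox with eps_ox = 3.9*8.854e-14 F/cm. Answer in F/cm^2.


Step 1: eps_ox = 3.9 * 8.854e-14 = 3.45306e-13 F/cm
Step 2: tox in cm = 9.97 nm * 1e-7 = 9.9700e-07 cm
Step 3: Cox = 3.45306e-13 / 9.9700e-07 = 3.46e-07 F/cm^2

3.46e-07


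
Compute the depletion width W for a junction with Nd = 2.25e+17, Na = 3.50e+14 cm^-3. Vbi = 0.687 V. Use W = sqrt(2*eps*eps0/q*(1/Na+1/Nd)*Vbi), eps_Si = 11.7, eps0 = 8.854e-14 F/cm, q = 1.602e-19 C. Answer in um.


Step 1: 1/Na + 1/Nd = 1/3.50e+14 + 1/2.25e+17 = 2.86159e-15
Step 2: 2*eps*eps0/q = 2*11.7*8.854e-14/1.602e-19 = 1.293281e+07
Step 3: W^2 = 1.293281e+07 * 2.86159e-15 * 0.687 = 2.54248e-08
Step 4: W = sqrt(2.54248e-08) = 1.595e-04 cm = 1.595 um

1.595


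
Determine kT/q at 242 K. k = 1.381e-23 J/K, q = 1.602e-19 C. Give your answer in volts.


Step 1: kT = 1.381e-23 * 242 = 3.34202e-21 J
Step 2: Vt = kT/q = 3.34202e-21 / 1.602e-19
Step 3: Vt = 0.02086 V

0.02086


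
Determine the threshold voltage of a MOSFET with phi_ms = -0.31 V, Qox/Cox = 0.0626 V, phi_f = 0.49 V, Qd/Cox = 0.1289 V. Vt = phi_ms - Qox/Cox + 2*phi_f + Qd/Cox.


Step 1: Vt = phi_ms - Qox/Cox + 2*phi_f + Qd/Cox
Step 2: Vt = -0.31 - 0.0626 + 2*0.49 + 0.1289
Step 3: Vt = -0.31 - 0.0626 + 0.98 + 0.1289
Step 4: Vt = 0.7363 V

0.7363


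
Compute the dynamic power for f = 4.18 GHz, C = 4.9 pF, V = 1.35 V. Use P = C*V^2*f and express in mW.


Step 1: V^2 = 1.35^2 = 1.8225 V^2
Step 2: P = C*V^2*f = 4.9e-12 F * 1.8225 * 4.18e9 Hz
Step 3: P = 3.7328445e-02 W
Step 4: P = 37.328 mW

37.328


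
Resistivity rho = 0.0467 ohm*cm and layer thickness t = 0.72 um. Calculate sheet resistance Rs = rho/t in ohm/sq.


Step 1: Convert thickness to cm: t = 0.72 um = 7.2000e-05 cm
Step 2: Rs = rho / t = 0.0467 / 7.2000e-05
Step 3: Rs = 648.6 ohm/sq

648.6


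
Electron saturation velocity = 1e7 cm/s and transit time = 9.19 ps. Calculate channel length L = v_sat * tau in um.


Step 1: tau in seconds = 9.19 ps * 1e-12 = 9.1900e-12 s
Step 2: L = v_sat * tau = 1e7 * 9.1900e-12 = 9.1900e-05 cm
Step 3: L in um = 9.1900e-05 * 1e4 = 0.919 um

0.919


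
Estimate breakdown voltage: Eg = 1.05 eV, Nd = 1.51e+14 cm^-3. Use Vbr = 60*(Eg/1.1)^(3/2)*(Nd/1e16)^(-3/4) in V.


Step 1: Eg/1.1 = 1.05/1.1 = 0.954545
Step 2: (Eg/1.1)^1.5 = 0.954545^1.5 = 0.932598
Step 3: (Nd/1e16)^(-0.75) = (0.0151)^(-0.75) = 23.214925
Step 4: Vbr = 60 * 0.932598 * 23.214925 = 1299.0 V

1299.0


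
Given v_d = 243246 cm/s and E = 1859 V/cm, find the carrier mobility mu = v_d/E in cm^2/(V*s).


Step 1: mu = v_d / E
Step 2: mu = 243246 / 1859
Step 3: mu = 130.85 cm^2/(V*s)

130.85


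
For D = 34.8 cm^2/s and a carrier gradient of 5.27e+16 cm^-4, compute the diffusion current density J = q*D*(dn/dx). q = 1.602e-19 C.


Step 1: J = q * D * (dn/dx)
Step 2: J = 1.602e-19 * 34.8 * 5.27e+16
Step 3: J = 2.94e-01 A/cm^2

2.94e-01


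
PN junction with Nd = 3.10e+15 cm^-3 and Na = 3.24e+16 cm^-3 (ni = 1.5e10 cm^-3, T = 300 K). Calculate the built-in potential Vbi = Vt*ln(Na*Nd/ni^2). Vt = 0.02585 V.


Step 1: Compute Na*Nd/ni^2 = 3.24e+16 * 3.10e+15 / (1.5e10)^2 = 4.4640e+11
Step 2: ln(4.4640e+11) = 26.8245
Step 3: Vbi = 0.02585 * 26.8245 = 0.693 V

0.693


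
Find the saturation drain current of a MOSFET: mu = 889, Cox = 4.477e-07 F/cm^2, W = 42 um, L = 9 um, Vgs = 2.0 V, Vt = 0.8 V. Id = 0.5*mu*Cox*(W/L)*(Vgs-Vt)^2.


Step 1: Overdrive voltage Vov = Vgs - Vt = 2.0 - 0.8 = 1.2 V
Step 2: W/L = 42/9 = 4.66667
Step 3: Id = 0.5 * 889 * 4.477e-07 * 4.66667 * 1.2^2
Step 4: Id = 1.34e-03 A

1.34e-03


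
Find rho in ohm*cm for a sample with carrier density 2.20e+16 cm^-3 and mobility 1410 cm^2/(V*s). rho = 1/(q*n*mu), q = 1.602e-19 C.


Step 1: sigma = q * n * mu = 1.602e-19 * 2.20e+16 * 1410 = 4.96940e+00 S/cm
Step 2: rho = 1 / sigma = 1 / 4.96940e+00 = 0.2012 ohm*cm

0.2012


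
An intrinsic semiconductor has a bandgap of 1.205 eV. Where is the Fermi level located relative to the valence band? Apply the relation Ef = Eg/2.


Step 1: For an intrinsic semiconductor, the Fermi level sits at midgap.
Step 2: Ef = Eg / 2 = 1.205 / 2 = 0.6025 eV

0.6025


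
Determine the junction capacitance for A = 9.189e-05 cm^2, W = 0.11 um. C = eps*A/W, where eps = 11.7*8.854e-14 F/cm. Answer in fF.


Step 1: eps_Si = 11.7 * 8.854e-14 = 1.035918e-12 F/cm
Step 2: W in cm = 0.11 * 1e-4 = 1.10e-05 cm
Step 3: C = 1.035918e-12 * 9.189e-05 / 1.10e-05 = 8.653682e-12 F
Step 4: C = 8653.68 fF

8653.68


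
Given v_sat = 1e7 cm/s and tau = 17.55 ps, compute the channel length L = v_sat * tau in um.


Step 1: tau in seconds = 17.55 ps * 1e-12 = 1.7550e-11 s
Step 2: L = v_sat * tau = 1e7 * 1.7550e-11 = 1.7550e-04 cm
Step 3: L in um = 1.7550e-04 * 1e4 = 1.755 um

1.755


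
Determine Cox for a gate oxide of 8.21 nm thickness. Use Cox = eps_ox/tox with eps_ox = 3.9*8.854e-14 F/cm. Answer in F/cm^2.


Step 1: eps_ox = 3.9 * 8.854e-14 = 3.45306e-13 F/cm
Step 2: tox in cm = 8.21 nm * 1e-7 = 8.2100e-07 cm
Step 3: Cox = 3.45306e-13 / 8.2100e-07 = 4.21e-07 F/cm^2

4.21e-07


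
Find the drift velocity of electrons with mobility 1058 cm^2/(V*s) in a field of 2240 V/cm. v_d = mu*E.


Step 1: v_d = mu * E
Step 2: v_d = 1058 * 2240 = 2369920
Step 3: v_d = 2.37e+06 cm/s

2.37e+06


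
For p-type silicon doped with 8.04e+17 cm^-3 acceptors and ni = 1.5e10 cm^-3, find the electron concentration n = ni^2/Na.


Step 1: Majority hole concentration p ≈ Na = 8.04e+17 cm^-3
Step 2: n = ni^2 / Na = (1.5e10)^2 / 8.04e+17
Step 3: n = 2.80e+02 cm^-3

2.80e+02


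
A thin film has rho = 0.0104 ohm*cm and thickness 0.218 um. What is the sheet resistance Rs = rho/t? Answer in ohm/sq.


Step 1: Convert thickness to cm: t = 0.218 um = 2.1800e-05 cm
Step 2: Rs = rho / t = 0.0104 / 2.1800e-05
Step 3: Rs = 477.1 ohm/sq

477.1


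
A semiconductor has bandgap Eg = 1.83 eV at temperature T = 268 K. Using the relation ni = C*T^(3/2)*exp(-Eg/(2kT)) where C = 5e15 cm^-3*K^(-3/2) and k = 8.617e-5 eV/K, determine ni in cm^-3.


Step 1: Compute kT = 8.617e-5 * 268 = 0.02309356 eV
Step 2: Exponent = -Eg/(2kT) = -1.83/(2*0.02309356) = -39.62144
Step 3: T^(3/2) = 268^1.5 = 4387.35
Step 4: ni = 5e15 * 4387.35 * exp(-39.62144) = 1.36e+02 cm^-3

1.36e+02


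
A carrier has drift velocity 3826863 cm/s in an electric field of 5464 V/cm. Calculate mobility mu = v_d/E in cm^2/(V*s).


Step 1: mu = v_d / E
Step 2: mu = 3826863 / 5464
Step 3: mu = 700.38 cm^2/(V*s)

700.38


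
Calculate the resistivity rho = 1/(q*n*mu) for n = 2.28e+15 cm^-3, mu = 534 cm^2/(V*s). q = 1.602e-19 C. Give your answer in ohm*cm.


Step 1: sigma = q * n * mu = 1.602e-19 * 2.28e+15 * 534 = 1.95047e-01 S/cm
Step 2: rho = 1 / sigma = 1 / 1.95047e-01 = 5.127 ohm*cm

5.127


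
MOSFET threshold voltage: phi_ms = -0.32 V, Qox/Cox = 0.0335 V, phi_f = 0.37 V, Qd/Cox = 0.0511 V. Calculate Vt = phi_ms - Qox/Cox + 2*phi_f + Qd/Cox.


Step 1: Vt = phi_ms - Qox/Cox + 2*phi_f + Qd/Cox
Step 2: Vt = -0.32 - 0.0335 + 2*0.37 + 0.0511
Step 3: Vt = -0.32 - 0.0335 + 0.74 + 0.0511
Step 4: Vt = 0.4376 V

0.4376


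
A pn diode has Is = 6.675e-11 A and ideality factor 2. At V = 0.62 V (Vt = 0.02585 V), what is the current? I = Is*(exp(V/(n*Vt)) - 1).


Step 1: V/(n*Vt) = 0.62/(2*0.02585) = 11.9923
Step 2: exp(11.9923) = 1.6151e+05
Step 3: I = 6.675e-11 * (1.6151e+05 - 1) = 1.08e-05 A

1.08e-05


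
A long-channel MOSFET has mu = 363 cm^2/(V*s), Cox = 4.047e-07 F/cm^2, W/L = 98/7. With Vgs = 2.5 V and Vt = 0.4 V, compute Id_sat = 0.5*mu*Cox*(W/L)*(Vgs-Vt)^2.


Step 1: Overdrive voltage Vov = Vgs - Vt = 2.5 - 0.4 = 2.1 V
Step 2: W/L = 98/7 = 14
Step 3: Id = 0.5 * 363 * 4.047e-07 * 14 * 2.1^2
Step 4: Id = 4.53e-03 A

4.53e-03


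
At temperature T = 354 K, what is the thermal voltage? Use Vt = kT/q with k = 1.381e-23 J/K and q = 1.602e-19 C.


Step 1: kT = 1.381e-23 * 354 = 4.88874e-21 J
Step 2: Vt = kT/q = 4.88874e-21 / 1.602e-19
Step 3: Vt = 0.03052 V

0.03052


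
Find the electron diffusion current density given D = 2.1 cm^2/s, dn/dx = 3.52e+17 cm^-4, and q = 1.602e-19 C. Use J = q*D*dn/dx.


Step 1: J = q * D * (dn/dx)
Step 2: J = 1.602e-19 * 2.1 * 3.52e+17
Step 3: J = 1.18e-01 A/cm^2

1.18e-01


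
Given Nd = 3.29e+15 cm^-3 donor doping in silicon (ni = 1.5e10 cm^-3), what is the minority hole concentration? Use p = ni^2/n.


Step 1: Since Nd >> ni, n ≈ Nd = 3.29e+15 cm^-3
Step 2: p = ni^2 / n = (1.5e10)^2 / 3.29e+15
Step 3: p = 2.25e20 / 3.29e+15 = 6.84e+04 cm^-3

6.84e+04


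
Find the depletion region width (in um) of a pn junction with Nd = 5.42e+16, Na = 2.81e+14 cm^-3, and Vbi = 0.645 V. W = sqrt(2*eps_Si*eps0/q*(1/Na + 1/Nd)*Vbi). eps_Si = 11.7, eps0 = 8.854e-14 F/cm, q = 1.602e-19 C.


Step 1: 1/Na + 1/Nd = 1/2.81e+14 + 1/5.42e+16 = 3.57717e-15
Step 2: 2*eps*eps0/q = 2*11.7*8.854e-14/1.602e-19 = 1.293281e+07
Step 3: W^2 = 1.293281e+07 * 3.57717e-15 * 0.645 = 2.98395e-08
Step 4: W = sqrt(2.98395e-08) = 1.727e-04 cm = 1.727 um

1.727


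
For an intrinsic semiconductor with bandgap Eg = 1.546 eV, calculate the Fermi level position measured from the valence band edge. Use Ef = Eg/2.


Step 1: For an intrinsic semiconductor, the Fermi level sits at midgap.
Step 2: Ef = Eg / 2 = 1.546 / 2 = 0.773 eV

0.773


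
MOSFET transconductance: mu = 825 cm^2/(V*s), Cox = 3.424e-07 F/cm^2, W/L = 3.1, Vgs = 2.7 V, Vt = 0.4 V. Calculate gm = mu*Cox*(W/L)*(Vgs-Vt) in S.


Step 1: Vov = Vgs - Vt = 2.7 - 0.4 = 2.3 V
Step 2: gm = mu * Cox * (W/L) * Vov
Step 3: gm = 825 * 3.424e-07 * 3.1 * 2.3 = 2.01e-03 S

2.01e-03


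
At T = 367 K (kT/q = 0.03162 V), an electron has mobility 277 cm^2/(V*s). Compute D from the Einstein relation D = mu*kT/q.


Step 1: D = mu * (kT/q)
Step 2: D = 277 * 0.03162
Step 3: D = 8.76 cm^2/s

8.76


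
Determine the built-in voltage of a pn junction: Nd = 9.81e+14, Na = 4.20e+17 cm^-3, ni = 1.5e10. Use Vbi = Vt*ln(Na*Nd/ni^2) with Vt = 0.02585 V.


Step 1: Compute Na*Nd/ni^2 = 4.20e+17 * 9.81e+14 / (1.5e10)^2 = 1.8312e+12
Step 2: ln(1.8312e+12) = 28.2360
Step 3: Vbi = 0.02585 * 28.2360 = 0.73 V

0.73


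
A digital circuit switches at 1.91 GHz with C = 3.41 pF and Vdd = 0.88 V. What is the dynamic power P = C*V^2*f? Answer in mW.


Step 1: V^2 = 0.88^2 = 0.7744 V^2
Step 2: P = C*V^2*f = 3.41e-12 F * 0.7744 * 1.91e9 Hz
Step 3: P = 5.04374464e-03 W
Step 4: P = 5.044 mW

5.044


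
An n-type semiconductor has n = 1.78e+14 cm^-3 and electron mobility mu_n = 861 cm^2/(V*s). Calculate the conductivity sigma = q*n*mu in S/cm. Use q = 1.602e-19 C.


Step 1: sigma = q * n * mu
Step 2: sigma = 1.602e-19 * 1.78e+14 * 861
Step 3: sigma = 2.455e-02 S/cm

2.455e-02


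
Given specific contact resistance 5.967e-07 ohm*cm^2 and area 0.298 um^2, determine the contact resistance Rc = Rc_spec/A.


Step 1: Convert area to cm^2: 0.298 um^2 = 2.9800e-09 cm^2
Step 2: Rc = Rc_spec / A = 5.967e-07 / 2.9800e-09
Step 3: Rc = 2.00e+02 ohms

2.00e+02


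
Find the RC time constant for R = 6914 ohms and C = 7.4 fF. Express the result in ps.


Step 1: tau = R * C
Step 2: tau = 6914 * 7.4 fF = 6914 * 7.4e-15 F
Step 3: tau = 5.11636e-11 s = 51.1636 ps

51.1636


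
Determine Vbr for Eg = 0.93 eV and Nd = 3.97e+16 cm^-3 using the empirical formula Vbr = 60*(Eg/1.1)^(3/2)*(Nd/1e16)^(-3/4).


Step 1: Eg/1.1 = 0.93/1.1 = 0.845455
Step 2: (Eg/1.1)^1.5 = 0.845455^1.5 = 0.777384
Step 3: (Nd/1e16)^(-0.75) = (3.97)^(-0.75) = 0.355555
Step 4: Vbr = 60 * 0.777384 * 0.355555 = 16.6 V

16.6


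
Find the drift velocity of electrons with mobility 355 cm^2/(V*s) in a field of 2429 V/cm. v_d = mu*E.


Step 1: v_d = mu * E
Step 2: v_d = 355 * 2429 = 862295
Step 3: v_d = 8.62e+05 cm/s

8.62e+05


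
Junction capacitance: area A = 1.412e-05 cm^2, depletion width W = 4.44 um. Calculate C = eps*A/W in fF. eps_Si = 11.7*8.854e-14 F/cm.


Step 1: eps_Si = 11.7 * 8.854e-14 = 1.035918e-12 F/cm
Step 2: W in cm = 4.44 * 1e-4 = 4.44e-04 cm
Step 3: C = 1.035918e-12 * 1.412e-05 / 4.44e-04 = 3.294406e-14 F
Step 4: C = 32.94 fF

32.94


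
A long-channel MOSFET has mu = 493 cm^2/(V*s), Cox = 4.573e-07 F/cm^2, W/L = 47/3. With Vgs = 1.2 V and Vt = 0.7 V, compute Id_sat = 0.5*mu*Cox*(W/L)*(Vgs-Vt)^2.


Step 1: Overdrive voltage Vov = Vgs - Vt = 1.2 - 0.7 = 0.5 V
Step 2: W/L = 47/3 = 15.6667
Step 3: Id = 0.5 * 493 * 4.573e-07 * 15.6667 * 0.5^2
Step 4: Id = 4.42e-04 A

4.42e-04


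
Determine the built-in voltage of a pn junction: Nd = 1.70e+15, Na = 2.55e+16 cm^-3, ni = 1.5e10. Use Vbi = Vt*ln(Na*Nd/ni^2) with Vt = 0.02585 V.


Step 1: Compute Na*Nd/ni^2 = 2.55e+16 * 1.70e+15 / (1.5e10)^2 = 1.9267e+11
Step 2: ln(1.9267e+11) = 25.9842
Step 3: Vbi = 0.02585 * 25.9842 = 0.672 V

0.672


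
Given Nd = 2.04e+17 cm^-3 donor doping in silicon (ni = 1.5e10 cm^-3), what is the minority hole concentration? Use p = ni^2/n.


Step 1: Since Nd >> ni, n ≈ Nd = 2.04e+17 cm^-3
Step 2: p = ni^2 / n = (1.5e10)^2 / 2.04e+17
Step 3: p = 2.25e20 / 2.04e+17 = 1.10e+03 cm^-3

1.10e+03


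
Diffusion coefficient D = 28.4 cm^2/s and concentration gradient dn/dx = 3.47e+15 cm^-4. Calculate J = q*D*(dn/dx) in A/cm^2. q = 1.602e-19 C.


Step 1: J = q * D * (dn/dx)
Step 2: J = 1.602e-19 * 28.4 * 3.47e+15
Step 3: J = 1.58e-02 A/cm^2

1.58e-02


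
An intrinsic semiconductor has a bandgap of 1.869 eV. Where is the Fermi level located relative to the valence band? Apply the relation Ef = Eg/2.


Step 1: For an intrinsic semiconductor, the Fermi level sits at midgap.
Step 2: Ef = Eg / 2 = 1.869 / 2 = 0.9345 eV

0.9345


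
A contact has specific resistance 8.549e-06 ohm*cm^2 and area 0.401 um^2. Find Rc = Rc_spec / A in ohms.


Step 1: Convert area to cm^2: 0.401 um^2 = 4.0100e-09 cm^2
Step 2: Rc = Rc_spec / A = 8.549e-06 / 4.0100e-09
Step 3: Rc = 2.13e+03 ohms

2.13e+03


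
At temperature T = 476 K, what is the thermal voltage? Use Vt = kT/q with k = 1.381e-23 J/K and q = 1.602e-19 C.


Step 1: kT = 1.381e-23 * 476 = 6.57356e-21 J
Step 2: Vt = kT/q = 6.57356e-21 / 1.602e-19
Step 3: Vt = 0.04103 V

0.04103


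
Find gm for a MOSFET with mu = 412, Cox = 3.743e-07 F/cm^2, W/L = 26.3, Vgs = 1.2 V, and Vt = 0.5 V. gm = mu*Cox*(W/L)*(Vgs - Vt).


Step 1: Vov = Vgs - Vt = 1.2 - 0.5 = 0.7 V
Step 2: gm = mu * Cox * (W/L) * Vov
Step 3: gm = 412 * 3.743e-07 * 26.3 * 0.7 = 2.84e-03 S

2.84e-03


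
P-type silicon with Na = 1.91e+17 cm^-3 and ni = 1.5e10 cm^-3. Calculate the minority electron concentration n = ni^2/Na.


Step 1: Majority hole concentration p ≈ Na = 1.91e+17 cm^-3
Step 2: n = ni^2 / Na = (1.5e10)^2 / 1.91e+17
Step 3: n = 1.18e+03 cm^-3

1.18e+03


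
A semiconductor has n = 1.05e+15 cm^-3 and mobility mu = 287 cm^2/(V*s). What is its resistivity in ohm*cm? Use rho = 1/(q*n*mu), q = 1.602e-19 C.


Step 1: sigma = q * n * mu = 1.602e-19 * 1.05e+15 * 287 = 4.82763e-02 S/cm
Step 2: rho = 1 / sigma = 1 / 4.82763e-02 = 20.71 ohm*cm

20.71


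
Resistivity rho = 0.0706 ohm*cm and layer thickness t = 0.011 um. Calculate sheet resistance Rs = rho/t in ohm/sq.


Step 1: Convert thickness to cm: t = 0.011 um = 1.1000e-06 cm
Step 2: Rs = rho / t = 0.0706 / 1.1000e-06
Step 3: Rs = 64181.8 ohm/sq

64181.8


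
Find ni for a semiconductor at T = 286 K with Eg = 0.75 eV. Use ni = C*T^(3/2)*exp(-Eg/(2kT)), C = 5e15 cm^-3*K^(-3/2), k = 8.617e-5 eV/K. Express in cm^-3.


Step 1: Compute kT = 8.617e-5 * 286 = 0.02464462 eV
Step 2: Exponent = -Eg/(2kT) = -0.75/(2*0.02464462) = -15.21630
Step 3: T^(3/2) = 286^1.5 = 4836.70
Step 4: ni = 5e15 * 4836.70 * exp(-15.21630) = 5.96e+12 cm^-3

5.96e+12


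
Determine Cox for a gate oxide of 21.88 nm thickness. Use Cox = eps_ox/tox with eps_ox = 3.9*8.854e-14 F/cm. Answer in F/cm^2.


Step 1: eps_ox = 3.9 * 8.854e-14 = 3.45306e-13 F/cm
Step 2: tox in cm = 21.88 nm * 1e-7 = 2.1880e-06 cm
Step 3: Cox = 3.45306e-13 / 2.1880e-06 = 1.58e-07 F/cm^2

1.58e-07


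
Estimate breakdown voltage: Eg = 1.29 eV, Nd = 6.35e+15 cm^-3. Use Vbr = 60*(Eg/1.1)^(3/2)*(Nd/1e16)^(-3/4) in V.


Step 1: Eg/1.1 = 1.29/1.1 = 1.172727
Step 2: (Eg/1.1)^1.5 = 1.172727^1.5 = 1.269976
Step 3: (Nd/1e16)^(-0.75) = (0.635)^(-0.75) = 1.405788
Step 4: Vbr = 60 * 1.269976 * 1.405788 = 107.1 V

107.1


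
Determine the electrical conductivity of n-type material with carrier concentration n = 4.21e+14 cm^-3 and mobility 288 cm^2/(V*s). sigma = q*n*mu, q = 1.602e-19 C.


Step 1: sigma = q * n * mu
Step 2: sigma = 1.602e-19 * 4.21e+14 * 288
Step 3: sigma = 1.942e-02 S/cm

1.942e-02


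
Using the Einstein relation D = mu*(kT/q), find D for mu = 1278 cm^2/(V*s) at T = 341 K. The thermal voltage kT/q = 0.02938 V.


Step 1: D = mu * (kT/q)
Step 2: D = 1278 * 0.02938
Step 3: D = 37.55 cm^2/s

37.55


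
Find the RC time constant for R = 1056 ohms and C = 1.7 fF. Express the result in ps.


Step 1: tau = R * C
Step 2: tau = 1056 * 1.7 fF = 1056 * 1.7e-15 F
Step 3: tau = 1.7952e-12 s = 1.7952 ps

1.7952


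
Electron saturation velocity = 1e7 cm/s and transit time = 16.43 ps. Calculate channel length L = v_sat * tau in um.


Step 1: tau in seconds = 16.43 ps * 1e-12 = 1.6430e-11 s
Step 2: L = v_sat * tau = 1e7 * 1.6430e-11 = 1.6430e-04 cm
Step 3: L in um = 1.6430e-04 * 1e4 = 1.643 um

1.643


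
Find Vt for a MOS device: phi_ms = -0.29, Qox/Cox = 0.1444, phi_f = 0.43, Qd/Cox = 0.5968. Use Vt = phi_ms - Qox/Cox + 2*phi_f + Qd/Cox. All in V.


Step 1: Vt = phi_ms - Qox/Cox + 2*phi_f + Qd/Cox
Step 2: Vt = -0.29 - 0.1444 + 2*0.43 + 0.5968
Step 3: Vt = -0.29 - 0.1444 + 0.86 + 0.5968
Step 4: Vt = 1.0224 V

1.0224


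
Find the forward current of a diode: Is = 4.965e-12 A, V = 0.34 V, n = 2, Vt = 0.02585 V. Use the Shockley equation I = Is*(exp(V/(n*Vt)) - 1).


Step 1: V/(n*Vt) = 0.34/(2*0.02585) = 6.5764
Step 2: exp(6.5764) = 7.1795e+02
Step 3: I = 4.965e-12 * (7.1795e+02 - 1) = 3.56e-09 A

3.56e-09


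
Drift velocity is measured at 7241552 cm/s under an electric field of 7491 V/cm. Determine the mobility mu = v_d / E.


Step 1: mu = v_d / E
Step 2: mu = 7241552 / 7491
Step 3: mu = 966.7 cm^2/(V*s)

966.7


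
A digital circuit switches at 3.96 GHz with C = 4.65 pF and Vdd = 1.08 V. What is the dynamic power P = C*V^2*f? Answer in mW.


Step 1: V^2 = 1.08^2 = 1.1664 V^2
Step 2: P = C*V^2*f = 4.65e-12 F * 1.1664 * 3.96e9 Hz
Step 3: P = 2.14780896e-02 W
Step 4: P = 21.478 mW

21.478


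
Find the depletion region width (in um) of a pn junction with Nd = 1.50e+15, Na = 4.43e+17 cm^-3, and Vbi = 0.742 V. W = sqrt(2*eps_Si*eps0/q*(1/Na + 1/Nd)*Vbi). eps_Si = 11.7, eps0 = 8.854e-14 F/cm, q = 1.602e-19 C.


Step 1: 1/Na + 1/Nd = 1/4.43e+17 + 1/1.50e+15 = 6.68924e-16
Step 2: 2*eps*eps0/q = 2*11.7*8.854e-14/1.602e-19 = 1.293281e+07
Step 3: W^2 = 1.293281e+07 * 6.68924e-16 * 0.742 = 6.41909e-09
Step 4: W = sqrt(6.41909e-09) = 8.012e-05 cm = 0.8012 um

0.8012


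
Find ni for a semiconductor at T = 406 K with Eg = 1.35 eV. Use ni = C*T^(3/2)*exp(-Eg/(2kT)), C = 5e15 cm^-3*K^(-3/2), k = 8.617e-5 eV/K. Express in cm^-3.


Step 1: Compute kT = 8.617e-5 * 406 = 0.03498502 eV
Step 2: Exponent = -Eg/(2kT) = -1.35/(2*0.03498502) = -19.29397
Step 3: T^(3/2) = 406^1.5 = 8180.67
Step 4: ni = 5e15 * 8180.67 * exp(-19.29397) = 1.71e+11 cm^-3

1.71e+11


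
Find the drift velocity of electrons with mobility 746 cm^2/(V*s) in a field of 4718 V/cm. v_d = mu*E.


Step 1: v_d = mu * E
Step 2: v_d = 746 * 4718 = 3519628
Step 3: v_d = 3.52e+06 cm/s

3.52e+06


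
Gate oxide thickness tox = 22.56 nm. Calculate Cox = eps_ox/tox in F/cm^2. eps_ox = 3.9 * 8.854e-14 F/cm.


Step 1: eps_ox = 3.9 * 8.854e-14 = 3.45306e-13 F/cm
Step 2: tox in cm = 22.56 nm * 1e-7 = 2.2560e-06 cm
Step 3: Cox = 3.45306e-13 / 2.2560e-06 = 1.53e-07 F/cm^2

1.53e-07


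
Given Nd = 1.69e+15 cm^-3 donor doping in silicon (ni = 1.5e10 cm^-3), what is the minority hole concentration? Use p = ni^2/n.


Step 1: Since Nd >> ni, n ≈ Nd = 1.69e+15 cm^-3
Step 2: p = ni^2 / n = (1.5e10)^2 / 1.69e+15
Step 3: p = 2.25e20 / 1.69e+15 = 1.33e+05 cm^-3

1.33e+05


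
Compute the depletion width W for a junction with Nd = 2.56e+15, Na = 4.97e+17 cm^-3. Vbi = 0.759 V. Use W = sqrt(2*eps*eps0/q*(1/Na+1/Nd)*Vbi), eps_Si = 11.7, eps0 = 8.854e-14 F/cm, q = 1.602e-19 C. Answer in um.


Step 1: 1/Na + 1/Nd = 1/4.97e+17 + 1/2.56e+15 = 3.92637e-16
Step 2: 2*eps*eps0/q = 2*11.7*8.854e-14/1.602e-19 = 1.293281e+07
Step 3: W^2 = 1.293281e+07 * 3.92637e-16 * 0.759 = 3.85413e-09
Step 4: W = sqrt(3.85413e-09) = 6.208e-05 cm = 0.6208 um

0.6208


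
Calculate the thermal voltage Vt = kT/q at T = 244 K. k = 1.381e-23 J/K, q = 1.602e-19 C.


Step 1: kT = 1.381e-23 * 244 = 3.36964e-21 J
Step 2: Vt = kT/q = 3.36964e-21 / 1.602e-19
Step 3: Vt = 0.02103 V

0.02103


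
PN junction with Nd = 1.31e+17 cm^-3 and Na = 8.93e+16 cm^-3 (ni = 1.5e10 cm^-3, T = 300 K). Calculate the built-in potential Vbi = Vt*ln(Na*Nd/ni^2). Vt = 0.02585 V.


Step 1: Compute Na*Nd/ni^2 = 8.93e+16 * 1.31e+17 / (1.5e10)^2 = 5.1992e+13
Step 2: ln(5.1992e+13) = 31.5821
Step 3: Vbi = 0.02585 * 31.5821 = 0.816 V

0.816


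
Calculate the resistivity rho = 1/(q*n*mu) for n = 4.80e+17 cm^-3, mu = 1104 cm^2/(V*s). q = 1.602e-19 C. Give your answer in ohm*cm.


Step 1: sigma = q * n * mu = 1.602e-19 * 4.80e+17 * 1104 = 8.48932e+01 S/cm
Step 2: rho = 1 / sigma = 1 / 8.48932e+01 = 0.01178 ohm*cm

0.01178


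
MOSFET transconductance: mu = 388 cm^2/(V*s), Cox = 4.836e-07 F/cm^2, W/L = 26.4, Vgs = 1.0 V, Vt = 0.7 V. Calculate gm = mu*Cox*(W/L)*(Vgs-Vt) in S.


Step 1: Vov = Vgs - Vt = 1.0 - 0.7 = 0.3 V
Step 2: gm = mu * Cox * (W/L) * Vov
Step 3: gm = 388 * 4.836e-07 * 26.4 * 0.3 = 1.49e-03 S

1.49e-03


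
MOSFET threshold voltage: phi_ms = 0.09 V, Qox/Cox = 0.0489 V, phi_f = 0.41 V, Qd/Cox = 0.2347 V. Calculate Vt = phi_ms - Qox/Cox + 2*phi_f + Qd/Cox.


Step 1: Vt = phi_ms - Qox/Cox + 2*phi_f + Qd/Cox
Step 2: Vt = 0.09 - 0.0489 + 2*0.41 + 0.2347
Step 3: Vt = 0.09 - 0.0489 + 0.82 + 0.2347
Step 4: Vt = 1.0958 V

1.0958


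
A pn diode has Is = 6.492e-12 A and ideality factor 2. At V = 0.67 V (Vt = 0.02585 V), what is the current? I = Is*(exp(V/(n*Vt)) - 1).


Step 1: V/(n*Vt) = 0.67/(2*0.02585) = 12.9594
Step 2: exp(12.9594) = 4.2481e+05
Step 3: I = 6.492e-12 * (4.2481e+05 - 1) = 2.76e-06 A

2.76e-06


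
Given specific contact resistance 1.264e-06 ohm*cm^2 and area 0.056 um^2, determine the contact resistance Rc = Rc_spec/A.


Step 1: Convert area to cm^2: 0.056 um^2 = 5.6000e-10 cm^2
Step 2: Rc = Rc_spec / A = 1.264e-06 / 5.6000e-10
Step 3: Rc = 2.26e+03 ohms

2.26e+03


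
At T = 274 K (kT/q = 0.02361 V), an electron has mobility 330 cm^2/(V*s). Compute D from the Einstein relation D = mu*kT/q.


Step 1: D = mu * (kT/q)
Step 2: D = 330 * 0.02361
Step 3: D = 7.79 cm^2/s

7.79


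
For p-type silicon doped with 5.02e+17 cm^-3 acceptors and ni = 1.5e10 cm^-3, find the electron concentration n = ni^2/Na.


Step 1: Majority hole concentration p ≈ Na = 5.02e+17 cm^-3
Step 2: n = ni^2 / Na = (1.5e10)^2 / 5.02e+17
Step 3: n = 4.48e+02 cm^-3

4.48e+02


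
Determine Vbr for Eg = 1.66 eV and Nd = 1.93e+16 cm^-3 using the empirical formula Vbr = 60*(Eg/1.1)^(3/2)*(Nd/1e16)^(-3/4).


Step 1: Eg/1.1 = 1.66/1.1 = 1.509091
Step 2: (Eg/1.1)^1.5 = 1.509091^1.5 = 1.853844
Step 3: (Nd/1e16)^(-0.75) = (1.93)^(-0.75) = 0.610706
Step 4: Vbr = 60 * 1.853844 * 0.610706 = 67.9 V

67.9


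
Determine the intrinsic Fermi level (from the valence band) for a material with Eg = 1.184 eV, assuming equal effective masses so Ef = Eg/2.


Step 1: For an intrinsic semiconductor, the Fermi level sits at midgap.
Step 2: Ef = Eg / 2 = 1.184 / 2 = 0.592 eV

0.592


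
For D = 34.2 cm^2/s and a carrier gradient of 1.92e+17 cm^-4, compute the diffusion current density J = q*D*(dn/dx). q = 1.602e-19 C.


Step 1: J = q * D * (dn/dx)
Step 2: J = 1.602e-19 * 34.2 * 1.92e+17
Step 3: J = 1.05e+00 A/cm^2

1.05e+00


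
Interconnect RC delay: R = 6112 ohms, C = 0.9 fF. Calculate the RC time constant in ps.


Step 1: tau = R * C
Step 2: tau = 6112 * 0.9 fF = 6112 * 9.0e-16 F
Step 3: tau = 5.5008e-12 s = 5.5008 ps

5.5008


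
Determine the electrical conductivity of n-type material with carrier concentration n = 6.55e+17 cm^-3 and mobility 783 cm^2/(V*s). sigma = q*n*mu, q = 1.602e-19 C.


Step 1: sigma = q * n * mu
Step 2: sigma = 1.602e-19 * 6.55e+17 * 783
Step 3: sigma = 8.216e+01 S/cm

8.216e+01


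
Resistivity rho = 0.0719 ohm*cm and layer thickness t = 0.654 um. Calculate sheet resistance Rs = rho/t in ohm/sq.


Step 1: Convert thickness to cm: t = 0.654 um = 6.5400e-05 cm
Step 2: Rs = rho / t = 0.0719 / 6.5400e-05
Step 3: Rs = 1099.4 ohm/sq

1099.4


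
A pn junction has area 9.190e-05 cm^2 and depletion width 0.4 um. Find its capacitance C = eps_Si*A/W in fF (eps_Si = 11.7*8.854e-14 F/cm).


Step 1: eps_Si = 11.7 * 8.854e-14 = 1.035918e-12 F/cm
Step 2: W in cm = 0.4 * 1e-4 = 4.00e-05 cm
Step 3: C = 1.035918e-12 * 9.190e-05 / 4.00e-05 = 2.380022e-12 F
Step 4: C = 2380.02 fF

2380.02


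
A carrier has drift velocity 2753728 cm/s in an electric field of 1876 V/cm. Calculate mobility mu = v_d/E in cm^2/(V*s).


Step 1: mu = v_d / E
Step 2: mu = 2753728 / 1876
Step 3: mu = 1467.87 cm^2/(V*s)

1467.87


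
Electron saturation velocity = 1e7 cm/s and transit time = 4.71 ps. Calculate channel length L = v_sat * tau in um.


Step 1: tau in seconds = 4.71 ps * 1e-12 = 4.7100e-12 s
Step 2: L = v_sat * tau = 1e7 * 4.7100e-12 = 4.7100e-05 cm
Step 3: L in um = 4.7100e-05 * 1e4 = 0.471 um

0.471


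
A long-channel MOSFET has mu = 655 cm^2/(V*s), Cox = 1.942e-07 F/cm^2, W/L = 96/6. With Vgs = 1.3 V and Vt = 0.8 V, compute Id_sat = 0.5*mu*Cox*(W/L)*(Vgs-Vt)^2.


Step 1: Overdrive voltage Vov = Vgs - Vt = 1.3 - 0.8 = 0.5 V
Step 2: W/L = 96/6 = 16
Step 3: Id = 0.5 * 655 * 1.942e-07 * 16 * 0.5^2
Step 4: Id = 2.54e-04 A

2.54e-04


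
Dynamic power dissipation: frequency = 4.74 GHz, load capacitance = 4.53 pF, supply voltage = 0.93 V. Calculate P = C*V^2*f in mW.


Step 1: V^2 = 0.93^2 = 0.8649 V^2
Step 2: P = C*V^2*f = 4.53e-12 F * 0.8649 * 4.74e9 Hz
Step 3: P = 1.857130578e-02 W
Step 4: P = 18.571 mW

18.571


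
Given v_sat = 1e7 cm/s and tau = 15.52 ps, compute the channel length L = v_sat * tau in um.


Step 1: tau in seconds = 15.52 ps * 1e-12 = 1.5520e-11 s
Step 2: L = v_sat * tau = 1e7 * 1.5520e-11 = 1.5520e-04 cm
Step 3: L in um = 1.5520e-04 * 1e4 = 1.552 um

1.552


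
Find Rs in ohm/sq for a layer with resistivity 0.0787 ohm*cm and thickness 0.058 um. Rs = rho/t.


Step 1: Convert thickness to cm: t = 0.058 um = 5.8000e-06 cm
Step 2: Rs = rho / t = 0.0787 / 5.8000e-06
Step 3: Rs = 13569.0 ohm/sq

13569.0


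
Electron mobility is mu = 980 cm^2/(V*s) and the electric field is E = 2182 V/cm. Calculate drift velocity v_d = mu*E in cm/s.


Step 1: v_d = mu * E
Step 2: v_d = 980 * 2182 = 2138360
Step 3: v_d = 2.14e+06 cm/s

2.14e+06


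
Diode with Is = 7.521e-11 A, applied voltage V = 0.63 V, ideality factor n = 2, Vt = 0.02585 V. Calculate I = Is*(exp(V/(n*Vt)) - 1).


Step 1: V/(n*Vt) = 0.63/(2*0.02585) = 12.1857
Step 2: exp(12.1857) = 1.9597e+05
Step 3: I = 7.521e-11 * (1.9597e+05 - 1) = 1.47e-05 A

1.47e-05


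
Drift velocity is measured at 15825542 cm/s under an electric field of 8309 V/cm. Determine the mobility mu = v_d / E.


Step 1: mu = v_d / E
Step 2: mu = 15825542 / 8309
Step 3: mu = 1904.63 cm^2/(V*s)

1904.63


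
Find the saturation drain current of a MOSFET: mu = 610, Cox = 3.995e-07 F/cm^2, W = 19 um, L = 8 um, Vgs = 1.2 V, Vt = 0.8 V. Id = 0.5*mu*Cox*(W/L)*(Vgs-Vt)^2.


Step 1: Overdrive voltage Vov = Vgs - Vt = 1.2 - 0.8 = 0.4 V
Step 2: W/L = 19/8 = 2.375
Step 3: Id = 0.5 * 610 * 3.995e-07 * 2.375 * 0.4^2
Step 4: Id = 4.63e-05 A

4.63e-05


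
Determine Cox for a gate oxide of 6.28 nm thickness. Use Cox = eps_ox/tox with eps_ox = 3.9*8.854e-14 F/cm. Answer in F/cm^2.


Step 1: eps_ox = 3.9 * 8.854e-14 = 3.45306e-13 F/cm
Step 2: tox in cm = 6.28 nm * 1e-7 = 6.2800e-07 cm
Step 3: Cox = 3.45306e-13 / 6.2800e-07 = 5.50e-07 F/cm^2

5.50e-07


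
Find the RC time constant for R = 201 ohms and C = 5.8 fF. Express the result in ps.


Step 1: tau = R * C
Step 2: tau = 201 * 5.8 fF = 201 * 5.8e-15 F
Step 3: tau = 1.1658e-12 s = 1.1658 ps

1.1658


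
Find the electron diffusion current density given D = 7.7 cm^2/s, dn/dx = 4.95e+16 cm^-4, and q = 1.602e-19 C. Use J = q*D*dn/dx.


Step 1: J = q * D * (dn/dx)
Step 2: J = 1.602e-19 * 7.7 * 4.95e+16
Step 3: J = 6.11e-02 A/cm^2

6.11e-02


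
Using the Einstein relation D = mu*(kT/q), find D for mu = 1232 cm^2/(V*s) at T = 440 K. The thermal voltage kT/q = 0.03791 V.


Step 1: D = mu * (kT/q)
Step 2: D = 1232 * 0.03791
Step 3: D = 46.71 cm^2/s

46.71


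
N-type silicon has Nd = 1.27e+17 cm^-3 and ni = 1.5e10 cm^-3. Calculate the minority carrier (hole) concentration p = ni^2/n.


Step 1: Since Nd >> ni, n ≈ Nd = 1.27e+17 cm^-3
Step 2: p = ni^2 / n = (1.5e10)^2 / 1.27e+17
Step 3: p = 2.25e20 / 1.27e+17 = 1.77e+03 cm^-3

1.77e+03


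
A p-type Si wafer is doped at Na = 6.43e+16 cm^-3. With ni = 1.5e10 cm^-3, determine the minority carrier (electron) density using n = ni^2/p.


Step 1: Majority hole concentration p ≈ Na = 6.43e+16 cm^-3
Step 2: n = ni^2 / Na = (1.5e10)^2 / 6.43e+16
Step 3: n = 3.50e+03 cm^-3

3.50e+03


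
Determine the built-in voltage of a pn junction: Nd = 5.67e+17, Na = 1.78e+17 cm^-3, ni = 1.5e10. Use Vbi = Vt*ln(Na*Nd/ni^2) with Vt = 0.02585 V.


Step 1: Compute Na*Nd/ni^2 = 1.78e+17 * 5.67e+17 / (1.5e10)^2 = 4.4856e+14
Step 2: ln(4.4856e+14) = 33.7371
Step 3: Vbi = 0.02585 * 33.7371 = 0.872 V

0.872


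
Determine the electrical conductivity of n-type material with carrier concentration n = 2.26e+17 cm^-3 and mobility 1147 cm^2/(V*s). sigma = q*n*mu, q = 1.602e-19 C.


Step 1: sigma = q * n * mu
Step 2: sigma = 1.602e-19 * 2.26e+17 * 1147
Step 3: sigma = 4.153e+01 S/cm

4.153e+01


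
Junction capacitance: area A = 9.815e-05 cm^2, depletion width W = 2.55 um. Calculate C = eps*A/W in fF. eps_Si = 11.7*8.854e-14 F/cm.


Step 1: eps_Si = 11.7 * 8.854e-14 = 1.035918e-12 F/cm
Step 2: W in cm = 2.55 * 1e-4 = 2.55e-04 cm
Step 3: C = 1.035918e-12 * 9.815e-05 / 2.55e-04 = 3.987269e-13 F
Step 4: C = 398.73 fF

398.73


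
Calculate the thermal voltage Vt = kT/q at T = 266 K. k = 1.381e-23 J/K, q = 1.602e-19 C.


Step 1: kT = 1.381e-23 * 266 = 3.67346e-21 J
Step 2: Vt = kT/q = 3.67346e-21 / 1.602e-19
Step 3: Vt = 0.02293 V

0.02293


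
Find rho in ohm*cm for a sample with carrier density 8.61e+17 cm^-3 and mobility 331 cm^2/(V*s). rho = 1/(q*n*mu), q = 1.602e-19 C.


Step 1: sigma = q * n * mu = 1.602e-19 * 8.61e+17 * 331 = 4.56556e+01 S/cm
Step 2: rho = 1 / sigma = 1 / 4.56556e+01 = 0.0219 ohm*cm

0.0219


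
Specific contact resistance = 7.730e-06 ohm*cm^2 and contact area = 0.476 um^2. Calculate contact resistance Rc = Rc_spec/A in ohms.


Step 1: Convert area to cm^2: 0.476 um^2 = 4.7600e-09 cm^2
Step 2: Rc = Rc_spec / A = 7.730e-06 / 4.7600e-09
Step 3: Rc = 1.62e+03 ohms

1.62e+03


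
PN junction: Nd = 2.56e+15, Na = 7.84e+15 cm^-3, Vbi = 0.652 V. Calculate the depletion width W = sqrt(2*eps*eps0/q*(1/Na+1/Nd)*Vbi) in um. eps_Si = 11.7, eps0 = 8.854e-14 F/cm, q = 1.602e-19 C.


Step 1: 1/Na + 1/Nd = 1/7.84e+15 + 1/2.56e+15 = 5.18176e-16
Step 2: 2*eps*eps0/q = 2*11.7*8.854e-14/1.602e-19 = 1.293281e+07
Step 3: W^2 = 1.293281e+07 * 5.18176e-16 * 0.652 = 4.36936e-09
Step 4: W = sqrt(4.36936e-09) = 6.610e-05 cm = 0.661 um

0.661


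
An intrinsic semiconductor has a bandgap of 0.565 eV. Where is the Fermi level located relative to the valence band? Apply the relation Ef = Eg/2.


Step 1: For an intrinsic semiconductor, the Fermi level sits at midgap.
Step 2: Ef = Eg / 2 = 0.565 / 2 = 0.2825 eV

0.2825
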